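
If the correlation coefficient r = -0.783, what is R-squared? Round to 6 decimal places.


R^2 = r^2 = (-0.783)^2 = 0.613089

0.613089


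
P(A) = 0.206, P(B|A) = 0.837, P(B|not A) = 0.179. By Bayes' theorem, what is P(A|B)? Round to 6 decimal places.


P(A|B) = P(B|A)*P(A) / P(B), P(B) = P(B|A)*P(A) + P(B|not A)*P(not A)
P(B|A)*P(A) = 0.837 * 0.206 = 0.172422
P(B|not A)*P(not A) = 0.179 * 0.794 = 0.142126
P(B) = 0.172422 + 0.142126 = 0.314548
P(A|B) = 0.172422 / 0.314548 ≈ 0.54815799

0.548158


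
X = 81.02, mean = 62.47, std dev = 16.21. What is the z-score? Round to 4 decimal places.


z = (X - mu) / sigma
X - mu = 81.02 - 62.47 = 18.55
z = 18.55 / 16.21 = 1855/1621 ≈ 1.144355

1.1444


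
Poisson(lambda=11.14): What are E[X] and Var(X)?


E[X] = Var(X) = lambda = 11.14

11.14, 11.14


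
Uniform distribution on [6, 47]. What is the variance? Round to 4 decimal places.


Var = (b-a)^2 / 12
(b-a)^2 = (47 - 6)^2 = 1681
Var = 1681/12 ≈ 140.083333

140.0833


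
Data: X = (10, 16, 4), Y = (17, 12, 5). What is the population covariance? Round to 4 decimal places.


Cov = (1/n)*sum((xi-xbar)(yi-ybar))
n = 3, xbar = 30/3 = 10, ybar = 34/3 ≈ 11.333333
sum((xi-xbar)(yi-ybar)) = 42
Cov = 42 / 3 = 14

14.0000


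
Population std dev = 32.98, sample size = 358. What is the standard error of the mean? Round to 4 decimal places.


SE = sigma / sqrt(n)
sqrt(358) ≈ 18.920888
SE = 32.98 / 18.920888 ≈ 1.743047

1.7430


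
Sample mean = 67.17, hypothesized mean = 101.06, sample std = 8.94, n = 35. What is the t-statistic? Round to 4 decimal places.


t = (xbar - mu0) / (s/sqrt(n))
xbar - mu0 = 67.17 - 101.06 = -33.89
sqrt(35) ≈ 5.91607978
s/sqrt(n) = 8.94 / 5.91607978 ≈ 1.51113581
t = -33.89 / 1.51113581 ≈ -22.426839

-22.4268


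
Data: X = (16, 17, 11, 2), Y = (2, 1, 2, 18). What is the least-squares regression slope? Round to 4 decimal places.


b = sum((xi-xbar)(yi-ybar)) / sum((xi-xbar)^2)
n = 4, xbar = 46/4 = 11.5, ybar = 23/4 = 5.75
Sxy = sum((xi-xbar)(yi-ybar)) = -157.5
Sxx = sum((xi-xbar)^2) = 141
b = Sxy / Sxx = -105/94 ≈ -1.117021

-1.1170


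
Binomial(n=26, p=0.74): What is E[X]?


E[X] = n*p = 26 * 0.74 = 19.24

19.24


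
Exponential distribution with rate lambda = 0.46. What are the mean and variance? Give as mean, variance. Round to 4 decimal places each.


mean = 1/lam, var = 1/lam^2
mean = 1 / 0.46 = 50/23 ≈ 2.173913
lam^2 = 0.46^2 = 0.2116
var = 1 / 0.2116 = 2500/529 ≈ 4.725898

2.1739, 4.7259


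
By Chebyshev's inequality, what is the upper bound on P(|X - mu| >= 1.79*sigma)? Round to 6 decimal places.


P <= 1/k^2
k^2 = 1.79^2 = 3.2041
1/k^2 = 1 / 3.2041 ≈ 0.31210012

0.312100


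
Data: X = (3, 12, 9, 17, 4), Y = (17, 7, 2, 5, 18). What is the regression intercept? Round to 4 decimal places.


a = ybar - b*xbar, where b = sum((xi-xbar)(yi-ybar)) / sum((xi-xbar)^2)
n = 5, xbar = 45/5 = 9, ybar = 49/5 = 9.8
Sxy = sum((xi-xbar)(yi-ybar)) = -131
Sxx = sum((xi-xbar)^2) = 134
b = Sxy / Sxx = -131/134 ≈ -0.977612
a = 9.8 - (-0.977612) * 9 = 12461/670 ≈ 18.598507

18.5985


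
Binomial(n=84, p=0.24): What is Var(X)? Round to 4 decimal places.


Var = n*p*(1-p) = 84 * 0.24 * 0.76 = 15.3216

15.3216


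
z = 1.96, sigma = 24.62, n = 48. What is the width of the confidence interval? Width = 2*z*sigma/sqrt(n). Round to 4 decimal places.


width = 2*z*sigma/sqrt(n)
2*z*sigma = 2 * 1.96 * 24.62 = 96.5104
sqrt(48) ≈ 6.928203
width = 96.5104 / 6.928203 ≈ 13.930076

13.9301


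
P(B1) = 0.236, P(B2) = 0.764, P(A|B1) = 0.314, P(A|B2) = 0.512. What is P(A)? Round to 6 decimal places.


P(A) = P(A|B1)*P(B1) + P(A|B2)*P(B2)
P(A|B1)*P(B1) = 0.314 * 0.236 = 0.074104
P(A|B2)*P(B2) = 0.512 * 0.764 = 0.391168
P(A) = 0.074104 + 0.391168 = 0.465272

0.465272


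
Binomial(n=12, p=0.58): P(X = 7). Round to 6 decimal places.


P = C(n,k) * p^k * (1-p)^(n-k)
C(12,7) = 792
p^k = 0.58^7 ≈ 0.02207984
(1-p)^(n-k) = 0.42^5 ≈ 0.01306912
P = 792 * 0.02207984 * 0.01306912 ≈ 0.228543

0.228543


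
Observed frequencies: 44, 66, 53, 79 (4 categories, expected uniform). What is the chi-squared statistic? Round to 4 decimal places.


chi2 = sum((O-E)^2/E), E = total/4
total = 242, E = 242/4 = 60.5
(44 - 60.5)^2 / 60.5 = 272.25 / 60.5 = 4.5
(66 - 60.5)^2 / 60.5 = 30.25 / 60.5 = 0.5
(53 - 60.5)^2 / 60.5 = 56.25 / 60.5 = 225/242 ≈ 0.929752
(79 - 60.5)^2 / 60.5 = 342.25 / 60.5 = 1369/242 ≈ 5.657025
chi2 = 1402/121 ≈ 11.586777

11.5868


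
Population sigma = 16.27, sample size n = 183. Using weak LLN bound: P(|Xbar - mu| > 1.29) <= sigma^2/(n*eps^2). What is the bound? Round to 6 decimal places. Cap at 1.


bound = min(1, sigma^2/(n*eps^2))
sigma^2 = 16.27^2 = 264.7129
n*eps^2 = 183 * 1.29^2 = 183 * 1.6641 = 304.5303
sigma^2/(n*eps^2) = 264.7129 / 304.5303 ≈ 0.86924979

0.869250


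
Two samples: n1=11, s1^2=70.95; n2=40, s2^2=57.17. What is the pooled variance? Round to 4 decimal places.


sp^2 = ((n1-1)*s1^2 + (n2-1)*s2^2)/(n1+n2-2)
(n1-1)*s1^2 = 10 * 70.95 = 709.5
(n2-1)*s2^2 = 39 * 57.17 = 2229.63
numerator = 709.5 + 2229.63 = 2939.13
n1+n2-2 = 49
sp^2 = 2939.13 / 49 = 293913/4900 ≈ 59.982245

59.9822


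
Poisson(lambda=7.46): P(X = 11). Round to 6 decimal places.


P = e^(-lam) * lam^k / k!
e^(-7.46) ≈ 0.0005756562
lam^k = 7.46^11 ≈ 3982236990.939727
k! = 11! = 39916800
P = 0.0005756562 * 3982236990.939727 / 39916800 ≈ 0.057429

0.057429


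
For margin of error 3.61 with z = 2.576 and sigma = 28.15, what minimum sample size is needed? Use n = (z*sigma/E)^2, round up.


z*sigma/E = 2.576 * 28.15 / 3.61 = 181286/9025 ≈ 20.087091
(z*sigma/E)^2 ≈ 403.491241
round up: n = 404

404


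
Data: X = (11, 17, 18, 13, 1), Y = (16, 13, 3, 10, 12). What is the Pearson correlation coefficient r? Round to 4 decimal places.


r = sum((xi-xbar)(yi-ybar)) / sqrt(sum((xi-xbar)^2) * sum((yi-ybar)^2))
n = 5, xbar = 60/5 = 12, ybar = 54/5 = 10.8
Sxy = sum((xi-xbar)(yi-ybar)) = -55
Sxx = sum((xi-xbar)^2) = 184
Syy = sum((yi-ybar)^2) = 94.8
sqrt(Sxx*Syy) ≈ 132.072707
r = Sxy / sqrt(Sxx*Syy) = -55 / 132.072707 ≈ -0.416437

-0.4164


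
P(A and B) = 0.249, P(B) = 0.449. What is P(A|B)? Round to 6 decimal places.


P(A|B) = P(A and B) / P(B) = 0.249 / 0.449 = 249/449 ≈ 0.55456570

0.554566


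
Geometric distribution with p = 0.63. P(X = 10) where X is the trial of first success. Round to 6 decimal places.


P = (1-p)^(k-1) * p
(1-p)^(k-1) = 0.37^9 ≈ 0.0001299617
P = 0.0001299617 * 0.63 ≈ 0.00008187590

0.000082


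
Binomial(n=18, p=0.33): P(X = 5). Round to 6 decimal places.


P = C(n,k) * p^k * (1-p)^(n-k)
C(18,5) = 8568
p^k = 0.33^5 ≈ 0.003913539
(1-p)^(n-k) = 0.67^13 ≈ 0.005482422
P = 8568 * 0.003913539 * 0.005482422 ≈ 0.183832

0.183832


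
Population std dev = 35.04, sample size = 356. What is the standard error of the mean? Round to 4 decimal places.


SE = sigma / sqrt(n)
sqrt(356) ≈ 18.867962
SE = 35.04 / 18.867962 ≈ 1.857116

1.8571


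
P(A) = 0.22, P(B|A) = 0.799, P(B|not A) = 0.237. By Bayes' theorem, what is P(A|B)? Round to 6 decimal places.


P(A|B) = P(B|A)*P(A) / P(B), P(B) = P(B|A)*P(A) + P(B|not A)*P(not A)
P(B|A)*P(A) = 0.799 * 0.22 = 0.17578
P(B|not A)*P(not A) = 0.237 * 0.78 = 0.18486
P(B) = 0.17578 + 0.18486 = 0.36064
P(A|B) = 0.17578 / 0.36064 ≈ 0.48741127

0.487411


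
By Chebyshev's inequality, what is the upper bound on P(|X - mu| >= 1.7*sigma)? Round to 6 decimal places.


P <= 1/k^2
k^2 = 1.7^2 = 2.89
1/k^2 = 1 / 2.89 = 100/289 ≈ 0.34602076

0.346021


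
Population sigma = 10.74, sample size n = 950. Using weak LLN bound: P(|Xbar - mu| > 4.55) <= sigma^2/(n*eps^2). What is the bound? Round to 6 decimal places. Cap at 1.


bound = min(1, sigma^2/(n*eps^2))
sigma^2 = 10.74^2 = 115.3476
n*eps^2 = 950 * 4.55^2 = 950 * 20.7025 = 19667.375
sigma^2/(n*eps^2) = 115.3476 / 19667.375 ≈ 0.00586492

0.005865


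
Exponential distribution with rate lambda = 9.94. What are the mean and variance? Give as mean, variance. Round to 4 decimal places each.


mean = 1/lam, var = 1/lam^2
mean = 1 / 9.94 = 50/497 ≈ 0.100604
lam^2 = 9.94^2 = 98.8036
var = 1 / 98.8036 ≈ 0.010121

0.1006, 0.0101


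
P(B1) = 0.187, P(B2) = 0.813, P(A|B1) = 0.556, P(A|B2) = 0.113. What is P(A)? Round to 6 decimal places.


P(A) = P(A|B1)*P(B1) + P(A|B2)*P(B2)
P(A|B1)*P(B1) = 0.556 * 0.187 = 0.103972
P(A|B2)*P(B2) = 0.113 * 0.813 = 0.091869
P(A) = 0.103972 + 0.091869 = 0.195841

0.195841


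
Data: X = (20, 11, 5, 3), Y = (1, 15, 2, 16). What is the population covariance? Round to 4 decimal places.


Cov = (1/n)*sum((xi-xbar)(yi-ybar))
n = 4, xbar = 39/4 = 9.75, ybar = 34/4 = 8.5
sum((xi-xbar)(yi-ybar)) = -88.5
Cov = -88.5 / 4 = -22.125

-22.1250


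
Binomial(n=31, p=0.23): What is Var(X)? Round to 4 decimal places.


Var = n*p*(1-p) = 31 * 0.23 * 0.77 = 5.4901

5.4901


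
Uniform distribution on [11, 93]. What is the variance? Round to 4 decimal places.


Var = (b-a)^2 / 12
(b-a)^2 = (93 - 11)^2 = 6724
Var = 6724/12 ≈ 560.333333

560.3333


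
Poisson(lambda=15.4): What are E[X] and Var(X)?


E[X] = Var(X) = lambda = 15.4

15.4, 15.4


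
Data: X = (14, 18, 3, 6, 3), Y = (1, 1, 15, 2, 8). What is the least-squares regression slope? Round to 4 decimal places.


b = sum((xi-xbar)(yi-ybar)) / sum((xi-xbar)^2)
n = 5, xbar = 44/5 = 8.8, ybar = 27/5 = 5.4
Sxy = sum((xi-xbar)(yi-ybar)) = -124.6
Sxx = sum((xi-xbar)^2) = 186.8
b = Sxy / Sxx = -623/934 ≈ -0.667024

-0.6670


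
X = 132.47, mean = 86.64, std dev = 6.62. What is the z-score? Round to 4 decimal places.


z = (X - mu) / sigma
X - mu = 132.47 - 86.64 = 45.83
z = 45.83 / 6.62 = 4583/662 ≈ 6.922961

6.9230


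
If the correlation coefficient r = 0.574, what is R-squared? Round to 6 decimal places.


R^2 = r^2 = (0.574)^2 = 0.329476

0.329476


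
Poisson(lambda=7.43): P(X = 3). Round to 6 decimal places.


P = e^(-lam) * lam^k / k!
e^(-7.43) ≈ 0.0005931875
lam^k = 7.43^3 = 410.172407
k! = 3! = 6
P = 0.0005931875 * 410.172407 / 6 ≈ 0.040552

0.040552


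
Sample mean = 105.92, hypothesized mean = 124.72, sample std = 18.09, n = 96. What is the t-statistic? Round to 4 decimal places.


t = (xbar - mu0) / (s/sqrt(n))
xbar - mu0 = 105.92 - 124.72 = -18.8
sqrt(96) ≈ 9.79795897
s/sqrt(n) = 18.09 / 9.79795897 ≈ 1.84630289
t = -18.8 / 1.84630289 ≈ -10.182511

-10.1825


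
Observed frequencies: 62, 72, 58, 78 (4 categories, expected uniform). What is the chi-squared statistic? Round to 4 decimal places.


chi2 = sum((O-E)^2/E), E = total/4
total = 270, E = 270/4 = 67.5
(62 - 67.5)^2 / 67.5 = 30.25 / 67.5 = 121/270 ≈ 0.448148
(72 - 67.5)^2 / 67.5 = 20.25 / 67.5 = 0.3
(58 - 67.5)^2 / 67.5 = 90.25 / 67.5 = 361/270 ≈ 1.337037
(78 - 67.5)^2 / 67.5 = 110.25 / 67.5 = 49/30 ≈ 1.633333
chi2 = 502/135 ≈ 3.718519

3.7185


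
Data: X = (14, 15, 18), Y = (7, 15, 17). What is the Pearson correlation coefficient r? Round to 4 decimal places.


r = sum((xi-xbar)(yi-ybar)) / sqrt(sum((xi-xbar)^2) * sum((yi-ybar)^2))
n = 3, xbar = 47/3 ≈ 15.666667, ybar = 39/3 = 13
Sxy = sum((xi-xbar)(yi-ybar)) = 18
Sxx = sum((xi-xbar)^2) = 26/3 ≈ 8.666667
Syy = sum((yi-ybar)^2) = 56
sqrt(Sxx*Syy) ≈ 22.030282
r = Sxy / sqrt(Sxx*Syy) = 18 / 22.030282 ≈ 0.817057

0.8171


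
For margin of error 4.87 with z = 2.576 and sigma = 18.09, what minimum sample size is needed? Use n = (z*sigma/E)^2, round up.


z*sigma/E = 2.576 * 18.09 / 4.87 ≈ 9.568756
(z*sigma/E)^2 ≈ 91.561085
round up: n = 92

92


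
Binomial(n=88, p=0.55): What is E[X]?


E[X] = n*p = 88 * 0.55 = 48.4

48.4


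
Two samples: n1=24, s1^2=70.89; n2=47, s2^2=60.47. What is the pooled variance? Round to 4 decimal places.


sp^2 = ((n1-1)*s1^2 + (n2-1)*s2^2)/(n1+n2-2)
(n1-1)*s1^2 = 23 * 70.89 = 1630.47
(n2-1)*s2^2 = 46 * 60.47 = 2781.62
numerator = 1630.47 + 2781.62 = 4412.09
n1+n2-2 = 69
sp^2 = 4412.09 / 69 = 19183/300 ≈ 63.943333

63.9433


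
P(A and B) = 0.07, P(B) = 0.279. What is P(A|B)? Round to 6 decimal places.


P(A|B) = P(A and B) / P(B) = 0.07 / 0.279 = 70/279 ≈ 0.25089606

0.250896


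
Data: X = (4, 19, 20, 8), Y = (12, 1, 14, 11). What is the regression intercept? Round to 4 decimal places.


a = ybar - b*xbar, where b = sum((xi-xbar)(yi-ybar)) / sum((xi-xbar)^2)
n = 4, xbar = 51/4 = 12.75, ybar = 38/4 = 9.5
Sxy = sum((xi-xbar)(yi-ybar)) = -49.5
Sxx = sum((xi-xbar)^2) = 190.75
b = Sxy / Sxx = -198/763 ≈ -0.259502
a = 9.5 - (-0.259502) * 12.75 = 9773/763 ≈ 12.808650

12.8087


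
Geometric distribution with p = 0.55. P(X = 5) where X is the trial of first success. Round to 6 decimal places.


P = (1-p)^(k-1) * p
(1-p)^(k-1) = 0.45^4 = 0.04100625
P = 0.04100625 * 0.55 ≈ 0.02255344

0.022553


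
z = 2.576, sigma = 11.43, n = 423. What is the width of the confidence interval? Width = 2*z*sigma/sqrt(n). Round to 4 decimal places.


width = 2*z*sigma/sqrt(n)
2*z*sigma = 2 * 2.576 * 11.43 = 58.88736
sqrt(423) ≈ 20.566964
width = 58.88736 / 20.566964 ≈ 2.863201

2.8632


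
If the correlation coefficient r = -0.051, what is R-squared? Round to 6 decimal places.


R^2 = r^2 = (-0.051)^2 = 0.002601

0.002601


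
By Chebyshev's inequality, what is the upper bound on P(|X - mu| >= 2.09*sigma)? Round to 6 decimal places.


P <= 1/k^2
k^2 = 2.09^2 = 4.3681
1/k^2 = 1 / 4.3681 ≈ 0.22893249

0.228932


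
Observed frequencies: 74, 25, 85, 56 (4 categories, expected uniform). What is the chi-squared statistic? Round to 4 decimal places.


chi2 = sum((O-E)^2/E), E = total/4
total = 240, E = 240/4 = 60
(74 - 60)^2 / 60 = 196 / 60 = 49/15 ≈ 3.266667
(25 - 60)^2 / 60 = 1225 / 60 = 245/12 ≈ 20.416667
(85 - 60)^2 / 60 = 625 / 60 = 125/12 ≈ 10.416667
(56 - 60)^2 / 60 = 16 / 60 = 4/15 ≈ 0.266667
chi2 = 1031/30 ≈ 34.366667

34.3667


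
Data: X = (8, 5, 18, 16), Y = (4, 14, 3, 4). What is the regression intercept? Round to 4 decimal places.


a = ybar - b*xbar, where b = sum((xi-xbar)(yi-ybar)) / sum((xi-xbar)^2)
n = 4, xbar = 47/4 = 11.75, ybar = 25/4 = 6.25
Sxy = sum((xi-xbar)(yi-ybar)) = -73.75
Sxx = sum((xi-xbar)^2) = 116.75
b = Sxy / Sxx = -295/467 ≈ -0.631692
a = 6.25 - (-0.631692) * 11.75 = 6385/467 ≈ 13.672377

13.6724


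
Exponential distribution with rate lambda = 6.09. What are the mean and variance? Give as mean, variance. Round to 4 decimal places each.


mean = 1/lam, var = 1/lam^2
mean = 1 / 6.09 = 100/609 ≈ 0.164204
lam^2 = 6.09^2 = 37.0881
var = 1 / 37.0881 ≈ 0.026963

0.1642, 0.0270


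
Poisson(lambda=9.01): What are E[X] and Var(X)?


E[X] = Var(X) = lambda = 9.01

9.01, 9.01


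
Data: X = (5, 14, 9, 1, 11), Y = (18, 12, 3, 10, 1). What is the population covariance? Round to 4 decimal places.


Cov = (1/n)*sum((xi-xbar)(yi-ybar))
n = 5, xbar = 40/5 = 8, ybar = 44/5 = 8.8
sum((xi-xbar)(yi-ybar)) = -46
Cov = -46 / 5 = -9.2

-9.2000


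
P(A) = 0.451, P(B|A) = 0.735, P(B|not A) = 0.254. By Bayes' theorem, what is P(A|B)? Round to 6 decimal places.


P(A|B) = P(B|A)*P(A) / P(B), P(B) = P(B|A)*P(A) + P(B|not A)*P(not A)
P(B|A)*P(A) = 0.735 * 0.451 = 0.331485
P(B|not A)*P(not A) = 0.254 * 0.549 = 0.139446
P(B) = 0.331485 + 0.139446 = 0.470931
P(A|B) = 0.331485 / 0.470931 ≈ 0.70389293

0.703893


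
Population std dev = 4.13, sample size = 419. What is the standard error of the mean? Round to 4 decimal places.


SE = sigma / sqrt(n)
sqrt(419) ≈ 20.469489
SE = 4.13 / 20.469489 ≈ 0.201764

0.2018


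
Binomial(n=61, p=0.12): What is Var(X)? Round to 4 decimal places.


Var = n*p*(1-p) = 61 * 0.12 * 0.88 = 6.4416

6.4416


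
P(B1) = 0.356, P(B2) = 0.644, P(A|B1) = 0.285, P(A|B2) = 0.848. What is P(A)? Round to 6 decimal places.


P(A) = P(A|B1)*P(B1) + P(A|B2)*P(B2)
P(A|B1)*P(B1) = 0.285 * 0.356 = 0.10146
P(A|B2)*P(B2) = 0.848 * 0.644 = 0.546112
P(A) = 0.10146 + 0.546112 = 0.647572

0.647572


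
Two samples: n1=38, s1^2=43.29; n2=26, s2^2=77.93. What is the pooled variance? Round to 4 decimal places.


sp^2 = ((n1-1)*s1^2 + (n2-1)*s2^2)/(n1+n2-2)
(n1-1)*s1^2 = 37 * 43.29 = 1601.73
(n2-1)*s2^2 = 25 * 77.93 = 1948.25
numerator = 1601.73 + 1948.25 = 3549.98
n1+n2-2 = 62
sp^2 = 3549.98 / 62 = 177499/3100 ≈ 57.257742

57.2577


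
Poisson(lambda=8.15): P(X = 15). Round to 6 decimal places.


P = e^(-lam) * lam^k / k!
e^(-8.15) ≈ 0.0002887354
lam^k = 8.15^15 ≈ 46490490804983.720343
k! = 15! = 1307674368000
P = 0.0002887354 * 46490490804983.720343 / 1307674368000 ≈ 0.010265

0.010265


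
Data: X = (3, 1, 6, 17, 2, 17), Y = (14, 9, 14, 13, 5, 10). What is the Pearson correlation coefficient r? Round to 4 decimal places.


r = sum((xi-xbar)(yi-ybar)) / sqrt(sum((xi-xbar)^2) * sum((yi-ybar)^2))
n = 6, xbar = 46/6 = 23/3 ≈ 7.666667, ybar = 65/6 ≈ 10.833333
Sxy = sum((xi-xbar)(yi-ybar)) = 113/3 ≈ 37.666667
Sxx = sum((xi-xbar)^2) = 826/3 ≈ 275.333333
Syy = sum((yi-ybar)^2) = 377/6 ≈ 62.833333
sqrt(Sxx*Syy) ≈ 131.529887
r = Sxy / sqrt(Sxx*Syy) = 37.666667 / 131.529887 ≈ 0.286373

0.2864


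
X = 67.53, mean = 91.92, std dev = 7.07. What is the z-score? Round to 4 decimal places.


z = (X - mu) / sigma
X - mu = 67.53 - 91.92 = -24.39
z = -24.39 / 7.07 = -2439/707 ≈ -3.449788

-3.4498


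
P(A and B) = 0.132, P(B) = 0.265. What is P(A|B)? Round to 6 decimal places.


P(A|B) = P(A and B) / P(B) = 0.132 / 0.265 = 132/265 ≈ 0.49811321

0.498113


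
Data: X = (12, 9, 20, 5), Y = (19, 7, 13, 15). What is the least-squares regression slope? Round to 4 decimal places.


b = sum((xi-xbar)(yi-ybar)) / sum((xi-xbar)^2)
n = 4, xbar = 46/4 = 11.5, ybar = 54/4 = 13.5
Sxy = sum((xi-xbar)(yi-ybar)) = 5
Sxx = sum((xi-xbar)^2) = 121
b = Sxy / Sxx = 5/121 ≈ 0.041322

0.0413


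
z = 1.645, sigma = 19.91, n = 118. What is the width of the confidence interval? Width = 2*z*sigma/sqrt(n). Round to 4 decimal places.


width = 2*z*sigma/sqrt(n)
2*z*sigma = 2 * 1.645 * 19.91 = 65.5039
sqrt(118) ≈ 10.862780
width = 65.5039 / 10.862780 ≈ 6.030123

6.0301


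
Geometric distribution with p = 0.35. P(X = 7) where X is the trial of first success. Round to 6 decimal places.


P = (1-p)^(k-1) * p
(1-p)^(k-1) = 0.65^6 ≈ 0.07541889
P = 0.07541889 * 0.35 ≈ 0.02639661

0.026397


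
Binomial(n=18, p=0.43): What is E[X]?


E[X] = n*p = 18 * 0.43 = 7.74

7.74


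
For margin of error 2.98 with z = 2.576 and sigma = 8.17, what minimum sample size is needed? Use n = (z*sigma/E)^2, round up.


z*sigma/E = 2.576 * 8.17 / 2.98 ≈ 7.062389
(z*sigma/E)^2 ≈ 49.877342
round up: n = 50

50


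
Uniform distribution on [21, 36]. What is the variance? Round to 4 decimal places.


Var = (b-a)^2 / 12
(b-a)^2 = (36 - 21)^2 = 225
Var = 225/12 = 18.75

18.7500


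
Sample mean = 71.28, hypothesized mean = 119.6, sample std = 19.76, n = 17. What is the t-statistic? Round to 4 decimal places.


t = (xbar - mu0) / (s/sqrt(n))
xbar - mu0 = 71.28 - 119.6 = -48.32
sqrt(17) ≈ 4.12310563
s/sqrt(n) = 19.76 / 4.12310563 ≈ 4.79250395
t = -48.32 / 4.79250395 ≈ -10.082412

-10.0824


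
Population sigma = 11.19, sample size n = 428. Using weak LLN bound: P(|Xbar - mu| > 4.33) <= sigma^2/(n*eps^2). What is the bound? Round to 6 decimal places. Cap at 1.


bound = min(1, sigma^2/(n*eps^2))
sigma^2 = 11.19^2 = 125.2161
n*eps^2 = 428 * 4.33^2 = 428 * 18.7489 = 8024.5292
sigma^2/(n*eps^2) = 125.2161 / 8024.5292 ≈ 0.01560417

0.015604


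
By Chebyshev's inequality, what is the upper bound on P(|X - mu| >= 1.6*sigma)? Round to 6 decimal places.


P <= 1/k^2
k^2 = 1.6^2 = 2.56
1/k^2 = 1 / 2.56 = 0.390625

0.390625


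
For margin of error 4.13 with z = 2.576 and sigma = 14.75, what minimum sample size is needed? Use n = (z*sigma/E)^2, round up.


z*sigma/E = 2.576 * 14.75 / 4.13 = 9.2
(z*sigma/E)^2 = 84.64
round up: n = 85

85


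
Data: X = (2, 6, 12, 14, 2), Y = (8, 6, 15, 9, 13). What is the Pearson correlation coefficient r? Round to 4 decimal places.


r = sum((xi-xbar)(yi-ybar)) / sqrt(sum((xi-xbar)^2) * sum((yi-ybar)^2))
n = 5, xbar = 36/5 = 7.2, ybar = 51/5 = 10.2
Sxy = sum((xi-xbar)(yi-ybar)) = 16.8
Sxx = sum((xi-xbar)^2) = 124.8
Syy = sum((yi-ybar)^2) = 54.8
sqrt(Sxx*Syy) ≈ 82.698488
r = Sxy / sqrt(Sxx*Syy) = 16.8 / 82.698488 ≈ 0.203148

0.2031


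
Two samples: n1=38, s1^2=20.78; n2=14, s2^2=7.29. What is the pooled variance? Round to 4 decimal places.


sp^2 = ((n1-1)*s1^2 + (n2-1)*s2^2)/(n1+n2-2)
(n1-1)*s1^2 = 37 * 20.78 = 768.86
(n2-1)*s2^2 = 13 * 7.29 = 94.77
numerator = 768.86 + 94.77 = 863.63
n1+n2-2 = 50
sp^2 = 863.63 / 50 = 17.2726

17.2726


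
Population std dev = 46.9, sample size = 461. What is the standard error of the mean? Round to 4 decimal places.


SE = sigma / sqrt(n)
sqrt(461) ≈ 21.470911
SE = 46.9 / 21.470911 ≈ 2.184351

2.1844


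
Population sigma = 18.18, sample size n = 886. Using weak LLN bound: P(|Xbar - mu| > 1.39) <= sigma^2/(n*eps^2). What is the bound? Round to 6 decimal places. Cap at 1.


bound = min(1, sigma^2/(n*eps^2))
sigma^2 = 18.18^2 = 330.5124
n*eps^2 = 886 * 1.39^2 = 886 * 1.9321 = 1711.8406
sigma^2/(n*eps^2) = 330.5124 / 1711.8406 ≈ 0.19307429

0.193074


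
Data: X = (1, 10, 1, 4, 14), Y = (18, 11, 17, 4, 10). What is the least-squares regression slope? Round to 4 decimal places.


b = sum((xi-xbar)(yi-ybar)) / sum((xi-xbar)^2)
n = 5, xbar = 30/5 = 6, ybar = 60/5 = 12
Sxy = sum((xi-xbar)(yi-ybar)) = -59
Sxx = sum((xi-xbar)^2) = 134
b = Sxy / Sxx = -59/134 ≈ -0.440299

-0.4403


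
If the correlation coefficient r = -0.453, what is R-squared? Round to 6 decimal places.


R^2 = r^2 = (-0.453)^2 = 0.205209

0.205209


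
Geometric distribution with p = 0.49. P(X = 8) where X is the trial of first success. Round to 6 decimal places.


P = (1-p)^(k-1) * p
(1-p)^(k-1) = 0.51^7 ≈ 0.008974107
P = 0.008974107 * 0.49 ≈ 0.004397312

0.004397


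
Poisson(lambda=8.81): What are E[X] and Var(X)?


E[X] = Var(X) = lambda = 8.81

8.81, 8.81


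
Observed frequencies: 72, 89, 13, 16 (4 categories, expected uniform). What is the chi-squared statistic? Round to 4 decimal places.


chi2 = sum((O-E)^2/E), E = total/4
total = 190, E = 190/4 = 47.5
(72 - 47.5)^2 / 47.5 = 600.25 / 47.5 = 2401/190 ≈ 12.636842
(89 - 47.5)^2 / 47.5 = 1722.25 / 47.5 = 6889/190 ≈ 36.257895
(13 - 47.5)^2 / 47.5 = 1190.25 / 47.5 = 4761/190 ≈ 25.057895
(16 - 47.5)^2 / 47.5 = 992.25 / 47.5 = 3969/190 ≈ 20.889474
chi2 = 1802/19 ≈ 94.842105

94.8421


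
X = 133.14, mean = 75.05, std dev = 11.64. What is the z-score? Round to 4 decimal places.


z = (X - mu) / sigma
X - mu = 133.14 - 75.05 = 58.09
z = 58.09 / 11.64 = 5809/1164 ≈ 4.990550

4.9905


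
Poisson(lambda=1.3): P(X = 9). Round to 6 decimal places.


P = e^(-lam) * lam^k / k!
e^(-1.3) ≈ 0.2725318
lam^k = 1.3^9 ≈ 10.604499
k! = 9! = 362880
P = 0.2725318 * 10.604499 / 362880 ≈ 0.000008

0.000008


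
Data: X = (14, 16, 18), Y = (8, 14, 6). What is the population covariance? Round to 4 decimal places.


Cov = (1/n)*sum((xi-xbar)(yi-ybar))
n = 3, xbar = 48/3 = 16, ybar = 28/3 ≈ 9.333333
sum((xi-xbar)(yi-ybar)) = -4
Cov = -4 / 3 = -4/3 ≈ -1.333333

-1.3333


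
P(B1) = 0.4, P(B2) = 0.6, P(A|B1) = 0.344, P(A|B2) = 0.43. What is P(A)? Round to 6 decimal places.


P(A) = P(A|B1)*P(B1) + P(A|B2)*P(B2)
P(A|B1)*P(B1) = 0.344 * 0.4 = 0.1376
P(A|B2)*P(B2) = 0.43 * 0.6 = 0.258
P(A) = 0.1376 + 0.258 = 0.3956

0.395600


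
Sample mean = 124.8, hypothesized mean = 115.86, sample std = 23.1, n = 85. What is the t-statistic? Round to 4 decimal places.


t = (xbar - mu0) / (s/sqrt(n))
xbar - mu0 = 124.8 - 115.86 = 8.94
sqrt(85) ≈ 9.21954446
s/sqrt(n) = 23.1 / 9.21954446 ≈ 2.50554679
t = 8.94 / 2.50554679 ≈ 3.568083

3.5681


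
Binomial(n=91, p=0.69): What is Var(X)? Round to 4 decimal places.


Var = n*p*(1-p) = 91 * 0.69 * 0.31 = 19.4649

19.4649


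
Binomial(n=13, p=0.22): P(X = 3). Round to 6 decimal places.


P = C(n,k) * p^k * (1-p)^(n-k)
C(13,3) = 286
p^k = 0.22^3 = 0.010648
(1-p)^(n-k) = 0.78^10 ≈ 0.08335776
P = 286 * 0.010648 * 0.08335776 ≈ 0.253852

0.253852


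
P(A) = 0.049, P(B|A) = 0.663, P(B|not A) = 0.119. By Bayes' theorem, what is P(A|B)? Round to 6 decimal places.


P(A|B) = P(B|A)*P(A) / P(B), P(B) = P(B|A)*P(A) + P(B|not A)*P(not A)
P(B|A)*P(A) = 0.663 * 0.049 = 0.032487
P(B|not A)*P(not A) = 0.119 * 0.951 = 0.113169
P(B) = 0.032487 + 0.113169 = 0.145656
P(A|B) = 0.032487 / 0.145656 = 91/408 ≈ 0.22303922

0.223039


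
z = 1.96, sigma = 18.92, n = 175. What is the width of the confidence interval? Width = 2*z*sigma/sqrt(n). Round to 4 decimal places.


width = 2*z*sigma/sqrt(n)
2*z*sigma = 2 * 1.96 * 18.92 = 74.1664
sqrt(175) ≈ 13.228757
width = 74.1664 / 13.228757 ≈ 5.606453

5.6065


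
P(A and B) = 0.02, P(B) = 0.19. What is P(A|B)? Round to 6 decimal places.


P(A|B) = P(A and B) / P(B) = 0.02 / 0.19 = 2/19 ≈ 0.10526316

0.105263


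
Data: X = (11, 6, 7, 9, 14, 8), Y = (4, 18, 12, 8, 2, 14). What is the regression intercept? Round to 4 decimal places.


a = ybar - b*xbar, where b = sum((xi-xbar)(yi-ybar)) / sum((xi-xbar)^2)
n = 6, xbar = 55/6 ≈ 9.166667, ybar = 58/6 = 29/3 ≈ 9.666667
Sxy = sum((xi-xbar)(yi-ybar)) = -251/3 ≈ -83.666667
Sxx = sum((xi-xbar)^2) = 257/6 ≈ 42.833333
b = Sxy / Sxx = -502/257 ≈ -1.953307
a = 9.666667 - (-1.953307) * 9.166667 = 7086/257 ≈ 27.571984

27.5720


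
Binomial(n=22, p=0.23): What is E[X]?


E[X] = n*p = 22 * 0.23 = 5.06

5.06


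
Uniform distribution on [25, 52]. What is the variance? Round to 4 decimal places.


Var = (b-a)^2 / 12
(b-a)^2 = (52 - 25)^2 = 729
Var = 729/12 = 60.75

60.7500


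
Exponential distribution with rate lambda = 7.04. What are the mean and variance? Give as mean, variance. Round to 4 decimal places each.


mean = 1/lam, var = 1/lam^2
mean = 1 / 7.04 = 25/176 ≈ 0.142045
lam^2 = 7.04^2 = 49.5616
var = 1 / 49.5616 ≈ 0.020177

0.1420, 0.0202


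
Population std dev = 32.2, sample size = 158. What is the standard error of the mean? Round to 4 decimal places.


SE = sigma / sqrt(n)
sqrt(158) ≈ 12.569805
SE = 32.2 / 12.569805 ≈ 2.561694

2.5617


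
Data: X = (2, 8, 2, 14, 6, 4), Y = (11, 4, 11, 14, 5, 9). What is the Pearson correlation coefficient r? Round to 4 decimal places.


r = sum((xi-xbar)(yi-ybar)) / sqrt(sum((xi-xbar)^2) * sum((yi-ybar)^2))
n = 6, xbar = 36/6 = 6, ybar = 54/6 = 9
Sxy = sum((xi-xbar)(yi-ybar)) = 14
Sxx = sum((xi-xbar)^2) = 104
Syy = sum((yi-ybar)^2) = 74
sqrt(Sxx*Syy) ≈ 87.726849
r = Sxy / sqrt(Sxx*Syy) = 14 / 87.726849 ≈ 0.159586

0.1596


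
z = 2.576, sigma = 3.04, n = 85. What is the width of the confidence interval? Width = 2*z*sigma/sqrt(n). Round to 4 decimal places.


width = 2*z*sigma/sqrt(n)
2*z*sigma = 2 * 2.576 * 3.04 = 15.66208
sqrt(85) ≈ 9.219544
width = 15.66208 / 9.219544 ≈ 1.698791

1.6988


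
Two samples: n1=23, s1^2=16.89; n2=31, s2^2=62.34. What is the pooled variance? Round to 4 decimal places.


sp^2 = ((n1-1)*s1^2 + (n2-1)*s2^2)/(n1+n2-2)
(n1-1)*s1^2 = 22 * 16.89 = 371.58
(n2-1)*s2^2 = 30 * 62.34 = 1870.2
numerator = 371.58 + 1870.2 = 2241.78
n1+n2-2 = 52
sp^2 = 2241.78 / 52 = 112089/2600 ≈ 43.111154

43.1112


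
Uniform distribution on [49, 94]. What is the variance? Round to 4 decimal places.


Var = (b-a)^2 / 12
(b-a)^2 = (94 - 49)^2 = 2025
Var = 2025/12 = 168.75

168.7500


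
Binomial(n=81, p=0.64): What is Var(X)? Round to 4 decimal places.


Var = n*p*(1-p) = 81 * 0.64 * 0.36 = 18.6624

18.6624


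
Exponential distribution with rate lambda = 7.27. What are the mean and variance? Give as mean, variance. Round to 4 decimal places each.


mean = 1/lam, var = 1/lam^2
mean = 1 / 7.27 = 100/727 ≈ 0.137552
lam^2 = 7.27^2 = 52.8529
var = 1 / 52.8529 ≈ 0.018920

0.1376, 0.0189


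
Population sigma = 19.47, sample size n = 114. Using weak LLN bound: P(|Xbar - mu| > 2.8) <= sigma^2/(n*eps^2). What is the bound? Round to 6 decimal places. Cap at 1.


bound = min(1, sigma^2/(n*eps^2))
sigma^2 = 19.47^2 = 379.0809
n*eps^2 = 114 * 2.8^2 = 114 * 7.84 = 893.76
sigma^2/(n*eps^2) = 379.0809 / 893.76 ≈ 0.42414172

0.424142


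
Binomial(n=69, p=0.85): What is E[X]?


E[X] = n*p = 69 * 0.85 = 58.65

58.65


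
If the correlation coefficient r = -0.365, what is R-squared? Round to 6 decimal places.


R^2 = r^2 = (-0.365)^2 = 0.133225

0.133225


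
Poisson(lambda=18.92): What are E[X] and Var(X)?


E[X] = Var(X) = lambda = 18.92

18.92, 18.92


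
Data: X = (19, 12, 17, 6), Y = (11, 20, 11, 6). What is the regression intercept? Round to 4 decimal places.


a = ybar - b*xbar, where b = sum((xi-xbar)(yi-ybar)) / sum((xi-xbar)^2)
n = 4, xbar = 54/4 = 13.5, ybar = 48/4 = 12
Sxy = sum((xi-xbar)(yi-ybar)) = 24
Sxx = sum((xi-xbar)^2) = 101
b = Sxy / Sxx = 24/101 ≈ 0.237624
a = 12 - 0.237624 * 13.5 = 888/101 ≈ 8.792079

8.7921


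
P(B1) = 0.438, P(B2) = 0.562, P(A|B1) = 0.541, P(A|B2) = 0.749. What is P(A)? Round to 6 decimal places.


P(A) = P(A|B1)*P(B1) + P(A|B2)*P(B2)
P(A|B1)*P(B1) = 0.541 * 0.438 = 0.236958
P(A|B2)*P(B2) = 0.749 * 0.562 = 0.420938
P(A) = 0.236958 + 0.420938 = 0.657896

0.657896


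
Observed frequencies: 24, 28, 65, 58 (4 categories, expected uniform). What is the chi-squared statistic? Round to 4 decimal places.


chi2 = sum((O-E)^2/E), E = total/4
total = 175, E = 175/4 = 43.75
(24 - 43.75)^2 / 43.75 = 390.0625 / 43.75 = 6241/700 ≈ 8.915714
(28 - 43.75)^2 / 43.75 = 248.0625 / 43.75 = 5.67
(65 - 43.75)^2 / 43.75 = 451.5625 / 43.75 = 289/28 ≈ 10.321429
(58 - 43.75)^2 / 43.75 = 203.0625 / 43.75 = 3249/700 ≈ 4.641429
chi2 = 5171/175 ≈ 29.548571

29.5486


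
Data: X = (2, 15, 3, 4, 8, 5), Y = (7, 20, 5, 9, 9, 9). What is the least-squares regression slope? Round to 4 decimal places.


b = sum((xi-xbar)(yi-ybar)) / sum((xi-xbar)^2)
n = 6, xbar = 37/6 ≈ 6.166667, ybar = 59/6 ≈ 9.833333
Sxy = sum((xi-xbar)(yi-ybar)) = 709/6 ≈ 118.166667
Sxx = sum((xi-xbar)^2) = 689/6 ≈ 114.833333
b = Sxy / Sxx = 709/689 ≈ 1.029028

1.0290


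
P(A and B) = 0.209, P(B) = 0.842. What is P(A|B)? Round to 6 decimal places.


P(A|B) = P(A and B) / P(B) = 0.209 / 0.842 = 209/842 ≈ 0.24821853

0.248219


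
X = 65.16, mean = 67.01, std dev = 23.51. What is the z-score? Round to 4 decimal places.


z = (X - mu) / sigma
X - mu = 65.16 - 67.01 = -1.85
z = -1.85 / 23.51 = -185/2351 ≈ -0.078690

-0.0787


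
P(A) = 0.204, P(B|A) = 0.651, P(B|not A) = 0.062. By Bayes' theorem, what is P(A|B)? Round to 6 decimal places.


P(A|B) = P(B|A)*P(A) / P(B), P(B) = P(B|A)*P(A) + P(B|not A)*P(not A)
P(B|A)*P(A) = 0.651 * 0.204 = 0.132804
P(B|not A)*P(not A) = 0.062 * 0.796 = 0.049352
P(B) = 0.132804 + 0.049352 = 0.182156
P(A|B) = 0.132804 / 0.182156 = 1071/1469 ≈ 0.72906739

0.729067


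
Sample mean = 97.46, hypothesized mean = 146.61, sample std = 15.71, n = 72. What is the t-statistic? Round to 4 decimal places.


t = (xbar - mu0) / (s/sqrt(n))
xbar - mu0 = 97.46 - 146.61 = -49.15
sqrt(72) ≈ 8.48528137
s/sqrt(n) = 15.71 / 8.48528137 ≈ 1.85144126
t = -49.15 / 1.85144126 ≈ -26.546886

-26.5469


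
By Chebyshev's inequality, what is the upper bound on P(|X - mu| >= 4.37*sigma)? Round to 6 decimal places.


P <= 1/k^2
k^2 = 4.37^2 = 19.0969
1/k^2 = 1 / 19.0969 ≈ 0.05236452

0.052365


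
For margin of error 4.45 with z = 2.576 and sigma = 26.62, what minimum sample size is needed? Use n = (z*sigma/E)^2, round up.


z*sigma/E = 2.576 * 26.62 / 4.45 ≈ 15.409690
(z*sigma/E)^2 ≈ 237.458542
round up: n = 238

238


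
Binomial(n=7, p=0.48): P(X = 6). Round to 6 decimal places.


P = C(n,k) * p^k * (1-p)^(n-k)
C(7,6) = 7
p^k = 0.48^6 ≈ 0.01223059
(1-p)^(n-k) = 0.52^1 = 0.52
P = 7 * 0.01223059 * 0.52 ≈ 0.044519

0.044519


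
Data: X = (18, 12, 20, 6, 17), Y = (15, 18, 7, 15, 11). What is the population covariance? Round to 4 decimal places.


Cov = (1/n)*sum((xi-xbar)(yi-ybar))
n = 5, xbar = 73/5 = 14.6, ybar = 66/5 = 13.2
sum((xi-xbar)(yi-ybar)) = -60.6
Cov = -60.6 / 5 = -12.12

-12.1200


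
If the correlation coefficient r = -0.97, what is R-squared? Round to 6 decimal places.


R^2 = r^2 = (-0.97)^2 = 0.9409

0.940900


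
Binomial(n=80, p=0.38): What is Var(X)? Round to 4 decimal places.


Var = n*p*(1-p) = 80 * 0.38 * 0.62 = 18.848

18.8480


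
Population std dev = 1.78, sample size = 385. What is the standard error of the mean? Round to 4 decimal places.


SE = sigma / sqrt(n)
sqrt(385) ≈ 19.621417
SE = 1.78 / 19.621417 ≈ 0.090717

0.0907


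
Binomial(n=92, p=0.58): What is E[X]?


E[X] = n*p = 92 * 0.58 = 53.36

53.36


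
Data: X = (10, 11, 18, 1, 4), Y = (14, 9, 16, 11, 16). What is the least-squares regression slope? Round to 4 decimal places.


b = sum((xi-xbar)(yi-ybar)) / sum((xi-xbar)^2)
n = 5, xbar = 44/5 = 8.8, ybar = 66/5 = 13.2
Sxy = sum((xi-xbar)(yi-ybar)) = 21.2
Sxx = sum((xi-xbar)^2) = 174.8
b = Sxy / Sxx = 53/437 ≈ 0.121281

0.1213


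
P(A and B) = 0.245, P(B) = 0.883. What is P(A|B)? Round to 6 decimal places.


P(A|B) = P(A and B) / P(B) = 0.245 / 0.883 = 245/883 ≈ 0.27746319

0.277463


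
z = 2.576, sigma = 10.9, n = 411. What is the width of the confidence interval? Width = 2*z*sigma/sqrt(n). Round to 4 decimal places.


width = 2*z*sigma/sqrt(n)
2*z*sigma = 2 * 2.576 * 10.9 = 56.1568
sqrt(411) ≈ 20.273135
width = 56.1568 / 20.273135 ≈ 2.770011

2.7700


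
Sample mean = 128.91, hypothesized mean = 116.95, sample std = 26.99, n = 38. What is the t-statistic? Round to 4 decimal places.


t = (xbar - mu0) / (s/sqrt(n))
xbar - mu0 = 128.91 - 116.95 = 11.96
sqrt(38) ≈ 6.16441400
s/sqrt(n) = 26.99 / 6.16441400 ≈ 4.37835616
t = 11.96 / 4.37835616 ≈ 2.731619

2.7316


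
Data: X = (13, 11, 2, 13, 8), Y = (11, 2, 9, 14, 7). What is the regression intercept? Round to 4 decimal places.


a = ybar - b*xbar, where b = sum((xi-xbar)(yi-ybar)) / sum((xi-xbar)^2)
n = 5, xbar = 47/5 = 9.4, ybar = 43/5 = 8.6
Sxy = sum((xi-xbar)(yi-ybar)) = 16.8
Sxx = sum((xi-xbar)^2) = 85.2
b = Sxy / Sxx = 14/71 ≈ 0.197183
a = 8.6 - 0.197183 * 9.4 = 479/71 ≈ 6.746479

6.7465


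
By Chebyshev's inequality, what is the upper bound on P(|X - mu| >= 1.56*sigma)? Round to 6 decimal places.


P <= 1/k^2
k^2 = 1.56^2 = 2.4336
1/k^2 = 1 / 2.4336 = 625/1521 ≈ 0.41091387

0.410914


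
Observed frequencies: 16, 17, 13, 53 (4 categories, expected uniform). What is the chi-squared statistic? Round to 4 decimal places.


chi2 = sum((O-E)^2/E), E = total/4
total = 99, E = 99/4 = 24.75
(16 - 24.75)^2 / 24.75 = 76.5625 / 24.75 = 1225/396 ≈ 3.093434
(17 - 24.75)^2 / 24.75 = 60.0625 / 24.75 = 961/396 ≈ 2.426768
(13 - 24.75)^2 / 24.75 = 138.0625 / 24.75 = 2209/396 ≈ 5.578283
(53 - 24.75)^2 / 24.75 = 798.0625 / 24.75 = 12769/396 ≈ 32.244949
chi2 = 4291/99 ≈ 43.343434

43.3434


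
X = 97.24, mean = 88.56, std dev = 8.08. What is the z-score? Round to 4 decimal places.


z = (X - mu) / sigma
X - mu = 97.24 - 88.56 = 8.68
z = 8.68 / 8.08 = 217/202 ≈ 1.074257

1.0743


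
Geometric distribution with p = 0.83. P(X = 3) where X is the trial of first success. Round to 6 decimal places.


P = (1-p)^(k-1) * p
(1-p)^(k-1) = 0.17^2 = 0.0289
P = 0.0289 * 0.83 = 0.023987

0.023987


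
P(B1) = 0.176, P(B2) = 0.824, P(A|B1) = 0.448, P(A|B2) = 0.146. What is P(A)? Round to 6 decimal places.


P(A) = P(A|B1)*P(B1) + P(A|B2)*P(B2)
P(A|B1)*P(B1) = 0.448 * 0.176 = 0.078848
P(A|B2)*P(B2) = 0.146 * 0.824 = 0.120304
P(A) = 0.078848 + 0.120304 = 0.199152

0.199152


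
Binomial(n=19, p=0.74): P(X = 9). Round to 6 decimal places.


P = C(n,k) * p^k * (1-p)^(n-k)
C(19,9) = 92378
p^k = 0.74^9 ≈ 0.06654041
(1-p)^(n-k) = 0.26^10 ≈ 0.000001411671
P = 92378 * 0.06654041 * 0.000001411671 ≈ 0.008677

0.008677


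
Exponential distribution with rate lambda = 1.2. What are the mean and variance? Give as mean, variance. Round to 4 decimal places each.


mean = 1/lam, var = 1/lam^2
mean = 1 / 1.2 = 5/6 ≈ 0.833333
lam^2 = 1.2^2 = 1.44
var = 1 / 1.44 = 25/36 ≈ 0.694444

0.8333, 0.6944


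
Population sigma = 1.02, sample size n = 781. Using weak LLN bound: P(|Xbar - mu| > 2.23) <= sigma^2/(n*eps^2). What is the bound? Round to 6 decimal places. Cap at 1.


bound = min(1, sigma^2/(n*eps^2))
sigma^2 = 1.02^2 = 1.0404
n*eps^2 = 781 * 2.23^2 = 781 * 4.9729 = 3883.8349
sigma^2/(n*eps^2) = 1.0404 / 3883.8349 ≈ 0.00026788

0.000268


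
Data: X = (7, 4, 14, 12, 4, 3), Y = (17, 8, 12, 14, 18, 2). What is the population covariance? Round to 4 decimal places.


Cov = (1/n)*sum((xi-xbar)(yi-ybar))
n = 6, xbar = 44/6 = 22/3 ≈ 7.333333, ybar = 71/6 ≈ 11.833333
sum((xi-xbar)(yi-ybar)) = 133/3 ≈ 44.333333
Cov = 44.333333 / 6 = 133/18 ≈ 7.388889

7.3889


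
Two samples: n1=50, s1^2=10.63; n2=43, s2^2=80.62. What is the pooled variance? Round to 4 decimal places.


sp^2 = ((n1-1)*s1^2 + (n2-1)*s2^2)/(n1+n2-2)
(n1-1)*s1^2 = 49 * 10.63 = 520.87
(n2-1)*s2^2 = 42 * 80.62 = 3386.04
numerator = 520.87 + 3386.04 = 3906.91
n1+n2-2 = 91
sp^2 = 3906.91 / 91 = 55813/1300 ≈ 42.933077

42.9331


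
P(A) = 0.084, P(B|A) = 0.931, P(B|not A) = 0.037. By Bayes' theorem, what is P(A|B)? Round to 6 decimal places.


P(A|B) = P(B|A)*P(A) / P(B), P(B) = P(B|A)*P(A) + P(B|not A)*P(not A)
P(B|A)*P(A) = 0.931 * 0.084 = 0.078204
P(B|not A)*P(not A) = 0.037 * 0.916 = 0.033892
P(B) = 0.078204 + 0.033892 = 0.112096
P(A|B) = 0.078204 / 0.112096 ≈ 0.69765201

0.697652


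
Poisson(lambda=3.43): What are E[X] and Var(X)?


E[X] = Var(X) = lambda = 3.43

3.43, 3.43


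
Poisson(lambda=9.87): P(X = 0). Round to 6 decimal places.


P = e^(-lam) * lam^k / k!
e^(-9.87) ≈ 0.00005170273
lam^k = 9.87^0 = 1
k! = 0! = 1
P = 0.00005170273 * 1 / 1 ≈ 0.000052

0.000052


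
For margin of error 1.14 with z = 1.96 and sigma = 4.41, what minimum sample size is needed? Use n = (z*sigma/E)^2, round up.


z*sigma/E = 1.96 * 4.41 / 1.14 = 7203/950 ≈ 7.582105
(z*sigma/E)^2 ≈ 57.488320
round up: n = 58

58


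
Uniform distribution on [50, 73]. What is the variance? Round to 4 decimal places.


Var = (b-a)^2 / 12
(b-a)^2 = (73 - 50)^2 = 529
Var = 529/12 ≈ 44.083333

44.0833


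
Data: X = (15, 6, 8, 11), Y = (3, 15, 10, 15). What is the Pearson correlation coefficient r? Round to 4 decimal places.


r = sum((xi-xbar)(yi-ybar)) / sqrt(sum((xi-xbar)^2) * sum((yi-ybar)^2))
n = 4, xbar = 40/4 = 10, ybar = 43/4 = 10.75
Sxy = sum((xi-xbar)(yi-ybar)) = -50
Sxx = sum((xi-xbar)^2) = 46
Syy = sum((yi-ybar)^2) = 96.75
sqrt(Sxx*Syy) ≈ 66.712068
r = Sxy / sqrt(Sxx*Syy) = -50 / 66.712068 ≈ -0.749490

-0.7495


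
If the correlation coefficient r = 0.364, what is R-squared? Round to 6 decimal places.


R^2 = r^2 = (0.364)^2 = 0.132496

0.132496


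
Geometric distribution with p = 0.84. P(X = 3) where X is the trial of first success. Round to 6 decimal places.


P = (1-p)^(k-1) * p
(1-p)^(k-1) = 0.16^2 = 0.0256
P = 0.0256 * 0.84 = 0.021504

0.021504


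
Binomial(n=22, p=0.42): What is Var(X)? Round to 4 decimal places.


Var = n*p*(1-p) = 22 * 0.42 * 0.58 = 5.3592

5.3592


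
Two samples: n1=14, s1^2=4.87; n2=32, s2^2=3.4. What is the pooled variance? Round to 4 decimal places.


sp^2 = ((n1-1)*s1^2 + (n2-1)*s2^2)/(n1+n2-2)
(n1-1)*s1^2 = 13 * 4.87 = 63.31
(n2-1)*s2^2 = 31 * 3.4 = 105.4
numerator = 63.31 + 105.4 = 168.71
n1+n2-2 = 44
sp^2 = 168.71 / 44 = 16871/4400 ≈ 3.834318

3.8343


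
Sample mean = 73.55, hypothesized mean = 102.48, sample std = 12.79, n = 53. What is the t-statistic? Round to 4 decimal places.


t = (xbar - mu0) / (s/sqrt(n))
xbar - mu0 = 73.55 - 102.48 = -28.93
sqrt(53) ≈ 7.28010989
s/sqrt(n) = 12.79 / 7.28010989 ≈ 1.75684161
t = -28.93 / 1.75684161 ≈ -16.467051

-16.4671
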